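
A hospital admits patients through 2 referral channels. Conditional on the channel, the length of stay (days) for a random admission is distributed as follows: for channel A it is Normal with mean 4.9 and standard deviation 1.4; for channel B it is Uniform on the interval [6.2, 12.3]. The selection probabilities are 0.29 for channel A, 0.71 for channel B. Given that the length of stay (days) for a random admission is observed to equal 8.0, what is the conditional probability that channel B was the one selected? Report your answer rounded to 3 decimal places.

Likelihoods f(8.0 | ·): A: 0.0245525; B: 0.163934.
Posterior ∝ prior × likelihood. Numerator for B: 0.71·0.163934 = 0.116393.
Normalizing constant: 0.29·0.0245525 + 0.71·0.163934 = 0.123514.
P(B | observation) = 0.116393 / 0.123514 = 0.942353.

0.942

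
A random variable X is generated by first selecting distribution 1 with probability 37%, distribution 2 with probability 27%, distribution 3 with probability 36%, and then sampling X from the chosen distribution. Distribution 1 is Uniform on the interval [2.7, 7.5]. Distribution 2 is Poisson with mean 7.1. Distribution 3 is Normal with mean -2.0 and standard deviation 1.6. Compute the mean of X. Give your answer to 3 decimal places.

Component means — 1: 5.1; 2: 7.1; 3: -2.
E[X] = 0.37·5.1 + 0.27·7.1 + 0.36·-2 = 3.084.

3.084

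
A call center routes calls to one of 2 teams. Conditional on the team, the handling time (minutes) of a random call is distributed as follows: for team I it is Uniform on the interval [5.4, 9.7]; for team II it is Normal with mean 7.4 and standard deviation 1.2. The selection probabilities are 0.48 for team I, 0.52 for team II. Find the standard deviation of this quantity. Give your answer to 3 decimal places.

1.222

Per component, I: μ=7.55, E[X²]=58.5433; II: μ=7.4, E[X²]=56.2.
E[X] = 0.48·7.55 + 0.52·7.4 = 7.472.
E[X²] = 0.48·58.5433 + 0.52·56.2 = 57.3248.
Var(X) = E[X²] − (E[X])² = 57.3248 − 55.8308 = 1.49402.
SD(X) = √1.49402 = 1.2223.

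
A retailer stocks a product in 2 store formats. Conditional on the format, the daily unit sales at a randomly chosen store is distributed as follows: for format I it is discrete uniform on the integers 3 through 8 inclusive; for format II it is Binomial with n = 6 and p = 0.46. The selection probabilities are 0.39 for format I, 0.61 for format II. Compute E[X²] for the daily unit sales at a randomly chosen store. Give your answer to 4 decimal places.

For each component E[X²] = Var + (mean)², giving I: 33.1667; II: 9.108.
Overall E[X²] = 0.39·33.1667 + 0.61·9.108 = 18.4909.

18.4909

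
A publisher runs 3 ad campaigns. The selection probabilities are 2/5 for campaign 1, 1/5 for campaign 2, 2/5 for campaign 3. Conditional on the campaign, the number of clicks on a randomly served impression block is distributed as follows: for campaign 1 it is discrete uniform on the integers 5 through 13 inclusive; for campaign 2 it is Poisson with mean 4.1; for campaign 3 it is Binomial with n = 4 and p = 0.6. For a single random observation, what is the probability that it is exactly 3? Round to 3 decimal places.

Conditional on each campaign, P(X = 3): 1: 0; 2: 0.190368; 3: 0.3456.
By total probability, P(X = 3) = 0.4·0 + 0.2·0.190368 + 0.4·0.3456 = 0.176314.

0.176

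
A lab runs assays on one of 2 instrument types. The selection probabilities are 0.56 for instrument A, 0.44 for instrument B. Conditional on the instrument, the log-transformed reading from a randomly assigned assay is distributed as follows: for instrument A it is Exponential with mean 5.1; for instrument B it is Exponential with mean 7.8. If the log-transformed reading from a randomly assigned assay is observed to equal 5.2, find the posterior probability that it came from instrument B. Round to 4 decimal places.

Likelihoods f(5.2 | ·): A: 0.0707326; B: 0.0658227.
Posterior ∝ prior × likelihood. Numerator for B: 0.44·0.0658227 = 0.028962.
Normalizing constant: 0.56·0.0707326 + 0.44·0.0658227 = 0.0685723.
P(B | observation) = 0.028962 / 0.0685723 = 0.422357.

0.4224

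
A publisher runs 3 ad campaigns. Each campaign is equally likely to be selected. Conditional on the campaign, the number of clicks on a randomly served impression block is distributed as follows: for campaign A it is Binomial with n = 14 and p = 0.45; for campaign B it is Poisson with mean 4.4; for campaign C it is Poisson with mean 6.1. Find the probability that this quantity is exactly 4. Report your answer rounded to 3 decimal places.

0.142

Conditional on each campaign, P(X = 4): A: 0.103971; B: 0.191736; C: 0.129393.
By total probability, P(X = 4) = 0.333333·0.103971 + 0.333333·0.191736 + 0.333333·0.129393 = 0.1417.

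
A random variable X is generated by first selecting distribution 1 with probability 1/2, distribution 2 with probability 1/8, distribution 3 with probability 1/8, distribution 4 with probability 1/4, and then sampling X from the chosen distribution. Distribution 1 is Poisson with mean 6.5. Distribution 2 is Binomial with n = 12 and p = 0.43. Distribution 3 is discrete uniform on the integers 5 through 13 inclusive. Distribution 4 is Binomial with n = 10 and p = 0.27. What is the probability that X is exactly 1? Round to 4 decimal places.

0.0460

Conditional on each component, P(X = 1): 1: 0.00977235; 2: 0.0106481; 3: 0; 4: 0.158953.
By total probability, P(X = 1) = 0.5·0.00977235 + 0.125·0.0106481 + 0.125·0 + 0.25·0.158953 = 0.0459555.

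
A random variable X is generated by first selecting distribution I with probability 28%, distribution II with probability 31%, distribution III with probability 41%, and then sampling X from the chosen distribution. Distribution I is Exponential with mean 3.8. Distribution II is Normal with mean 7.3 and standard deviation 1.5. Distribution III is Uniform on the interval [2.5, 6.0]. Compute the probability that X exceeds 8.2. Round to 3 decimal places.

0.117

Conditional on each component, P(X > 8.2): I: 0.115568; II: 0.274253; III: 0.
By total probability, P(X > 8.2) = 0.28·0.115568 + 0.31·0.274253 + 0.41·0 = 0.117378.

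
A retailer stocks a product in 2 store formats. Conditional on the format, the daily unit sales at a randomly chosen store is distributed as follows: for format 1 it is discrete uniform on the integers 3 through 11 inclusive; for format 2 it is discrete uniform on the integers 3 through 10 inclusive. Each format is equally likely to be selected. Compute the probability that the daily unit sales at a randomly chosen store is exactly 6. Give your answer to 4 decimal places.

Conditional on each format, P(X = 6): 1: 0.111111; 2: 0.125.
By total probability, P(X = 6) = 0.5·0.111111 + 0.5·0.125 = 0.118056.

0.1181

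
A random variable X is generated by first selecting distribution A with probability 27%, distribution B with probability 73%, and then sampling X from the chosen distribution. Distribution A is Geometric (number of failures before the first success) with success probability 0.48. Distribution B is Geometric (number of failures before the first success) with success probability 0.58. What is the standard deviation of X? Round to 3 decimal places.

Per component, A: μ=1.08333, E[X²]=3.43056; B: μ=0.724138, E[X²]=1.77289.
E[X] = 0.27·1.08333 + 0.73·0.724138 = 0.821121.
E[X²] = 0.27·3.43056 + 0.73·1.77289 = 2.22046.
Var(X) = E[X²] − (E[X])² = 2.22046 − 0.674239 = 1.54622.
SD(X) = √1.54622 = 1.24347.

1.243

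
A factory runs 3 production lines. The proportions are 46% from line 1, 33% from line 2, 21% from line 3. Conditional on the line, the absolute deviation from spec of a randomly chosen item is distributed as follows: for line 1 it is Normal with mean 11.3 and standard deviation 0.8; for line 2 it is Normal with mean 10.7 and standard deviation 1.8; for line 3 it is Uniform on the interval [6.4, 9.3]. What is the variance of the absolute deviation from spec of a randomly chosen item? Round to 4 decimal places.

Per component, 1: μ=11.3, E[X²]=128.33; 2: μ=10.7, E[X²]=117.73; 3: μ=7.85, E[X²]=62.3233.
E[X] = 0.46·11.3 + 0.33·10.7 + 0.21·7.85 = 10.3775.
E[X²] = 0.46·128.33 + 0.33·117.73 + 0.21·62.3233 = 110.971.
Var(X) = E[X²] − (E[X])² = 110.971 − 107.693 = 3.27809.

3.2781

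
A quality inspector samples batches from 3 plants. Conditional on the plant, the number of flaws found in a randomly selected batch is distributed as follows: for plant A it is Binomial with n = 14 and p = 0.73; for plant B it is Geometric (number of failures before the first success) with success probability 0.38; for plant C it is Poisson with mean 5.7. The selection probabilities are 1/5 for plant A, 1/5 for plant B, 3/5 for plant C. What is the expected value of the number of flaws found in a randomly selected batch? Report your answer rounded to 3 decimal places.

5.790

Component means — A: 10.22; B: 1.63158; C: 5.7.
E[X] = 0.2·10.22 + 0.2·1.63158 + 0.6·5.7 = 5.79032.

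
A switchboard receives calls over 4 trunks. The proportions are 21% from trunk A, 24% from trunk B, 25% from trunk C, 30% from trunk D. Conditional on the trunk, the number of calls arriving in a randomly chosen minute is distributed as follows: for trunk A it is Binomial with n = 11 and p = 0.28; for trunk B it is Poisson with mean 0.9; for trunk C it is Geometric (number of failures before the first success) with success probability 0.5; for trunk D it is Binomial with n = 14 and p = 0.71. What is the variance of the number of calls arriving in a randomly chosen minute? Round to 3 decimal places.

Per component, A: μ=3.08, E[X²]=11.704; B: μ=0.9, E[X²]=1.71; C: μ=1, E[X²]=3; D: μ=9.94, E[X²]=101.686.
E[X] = 0.21·3.08 + 0.24·0.9 + 0.25·1 + 0.3·9.94 = 4.0948.
E[X²] = 0.21·11.704 + 0.24·1.71 + 0.25·3 + 0.3·101.686 = 34.1241.
Var(X) = E[X²] − (E[X])² = 34.1241 − 16.7674 = 17.3567.

17.357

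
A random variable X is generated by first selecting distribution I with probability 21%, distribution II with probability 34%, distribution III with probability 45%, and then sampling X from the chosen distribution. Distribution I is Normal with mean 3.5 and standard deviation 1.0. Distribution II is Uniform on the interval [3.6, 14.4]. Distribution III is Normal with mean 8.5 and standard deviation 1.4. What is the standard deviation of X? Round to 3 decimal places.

2.993

Per component, I: μ=3.5, E[X²]=13.25; II: μ=9, E[X²]=90.72; III: μ=8.5, E[X²]=74.21.
E[X] = 0.21·3.5 + 0.34·9 + 0.45·8.5 = 7.62.
E[X²] = 0.21·13.25 + 0.34·90.72 + 0.45·74.21 = 67.0218.
Var(X) = E[X²] − (E[X])² = 67.0218 − 58.0644 = 8.9574.
SD(X) = √8.9574 = 2.99289.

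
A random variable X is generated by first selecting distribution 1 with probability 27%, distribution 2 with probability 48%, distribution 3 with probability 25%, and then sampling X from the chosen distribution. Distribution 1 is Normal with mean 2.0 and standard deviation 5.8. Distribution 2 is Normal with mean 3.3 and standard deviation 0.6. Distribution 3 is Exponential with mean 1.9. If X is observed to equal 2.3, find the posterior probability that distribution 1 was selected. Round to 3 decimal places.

0.135

Likelihoods f(2.3 | ·): 1: 0.0686912; 2: 0.165795; 3: 0.156863.
Posterior ∝ prior × likelihood. Numerator for 1: 0.27·0.0686912 = 0.0185466.
Normalizing constant: 0.27·0.0686912 + 0.48·0.165795 + 0.25·0.156863 = 0.137344.
P(1 | observation) = 0.0185466 / 0.137344 = 0.135038.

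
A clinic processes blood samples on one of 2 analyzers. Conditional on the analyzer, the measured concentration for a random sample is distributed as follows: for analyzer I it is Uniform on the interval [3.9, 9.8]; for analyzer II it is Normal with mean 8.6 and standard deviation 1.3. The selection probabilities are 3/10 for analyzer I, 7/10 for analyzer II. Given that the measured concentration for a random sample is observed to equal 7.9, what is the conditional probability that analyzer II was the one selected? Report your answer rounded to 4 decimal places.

Likelihoods f(7.9 | ·): I: 0.169492; II: 0.265465.
Posterior ∝ prior × likelihood. Numerator for II: 0.7·0.265465 = 0.185825.
Normalizing constant: 0.3·0.169492 + 0.7·0.265465 = 0.236673.
P(II | observation) = 0.185825 / 0.236673 = 0.785157.

0.7852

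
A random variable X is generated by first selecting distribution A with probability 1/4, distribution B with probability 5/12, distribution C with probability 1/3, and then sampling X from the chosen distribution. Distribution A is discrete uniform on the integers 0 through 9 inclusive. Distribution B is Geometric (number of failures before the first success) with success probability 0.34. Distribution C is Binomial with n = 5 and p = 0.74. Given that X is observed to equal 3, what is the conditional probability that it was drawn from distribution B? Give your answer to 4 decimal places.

0.2594

Likelihoods P(X=3 | ·): A: 0.1; B: 0.0977486; C: 0.273931.
Posterior ∝ prior × likelihood. Numerator for B: 0.416667·0.0977486 = 0.0407286.
Normalizing constant: 0.25·0.1 + 0.416667·0.0977486 + 0.333333·0.273931 = 0.157039.
P(B | observation) = 0.0407286 / 0.157039 = 0.259353.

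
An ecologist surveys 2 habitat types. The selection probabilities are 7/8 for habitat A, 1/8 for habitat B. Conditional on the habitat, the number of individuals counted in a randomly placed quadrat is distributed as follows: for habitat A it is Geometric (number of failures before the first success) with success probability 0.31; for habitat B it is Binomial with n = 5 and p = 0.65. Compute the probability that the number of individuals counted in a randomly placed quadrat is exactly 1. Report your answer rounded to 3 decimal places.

Conditional on each habitat, P(X = 1): A: 0.2139; B: 0.0487703.
By total probability, P(X = 1) = 0.875·0.2139 + 0.125·0.0487703 = 0.193259.

0.193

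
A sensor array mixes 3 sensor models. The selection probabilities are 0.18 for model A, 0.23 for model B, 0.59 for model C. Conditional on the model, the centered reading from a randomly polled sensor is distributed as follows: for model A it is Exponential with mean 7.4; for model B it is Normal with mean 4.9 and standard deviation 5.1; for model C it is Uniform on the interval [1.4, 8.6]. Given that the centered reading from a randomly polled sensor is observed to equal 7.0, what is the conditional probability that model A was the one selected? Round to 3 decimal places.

Likelihoods f(7.0 | ·): A: 0.0524746; B: 0.0718658; C: 0.138889.
Posterior ∝ prior × likelihood. Numerator for A: 0.18·0.0524746 = 0.00944543.
Normalizing constant: 0.18·0.0524746 + 0.23·0.0718658 + 0.59·0.138889 = 0.107919.
P(A | observation) = 0.00944543 / 0.107919 = 0.0875233.

0.088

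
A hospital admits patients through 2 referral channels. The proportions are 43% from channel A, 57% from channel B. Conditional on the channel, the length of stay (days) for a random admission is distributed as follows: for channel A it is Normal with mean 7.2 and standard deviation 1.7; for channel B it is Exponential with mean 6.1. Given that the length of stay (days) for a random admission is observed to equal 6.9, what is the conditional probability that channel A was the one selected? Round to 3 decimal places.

Likelihoods f(6.9 | ·): A: 0.231046; B: 0.0528955.
Posterior ∝ prior × likelihood. Numerator for A: 0.43·0.231046 = 0.0993499.
Normalizing constant: 0.43·0.231046 + 0.57·0.0528955 = 0.1295.
P(A | observation) = 0.0993499 / 0.1295 = 0.767179.

0.767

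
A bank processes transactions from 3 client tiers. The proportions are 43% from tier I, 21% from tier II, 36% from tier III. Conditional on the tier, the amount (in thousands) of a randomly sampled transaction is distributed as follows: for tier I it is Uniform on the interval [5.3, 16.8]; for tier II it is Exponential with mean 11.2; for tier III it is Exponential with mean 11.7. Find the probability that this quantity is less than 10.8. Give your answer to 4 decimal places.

0.5526

Conditional on each tier, P(X < 10.8): I: 0.478261; II: 0.618745; III: 0.602705.
By total probability, P(X < 10.8) = 0.43·0.478261 + 0.21·0.618745 + 0.36·0.602705 = 0.552562.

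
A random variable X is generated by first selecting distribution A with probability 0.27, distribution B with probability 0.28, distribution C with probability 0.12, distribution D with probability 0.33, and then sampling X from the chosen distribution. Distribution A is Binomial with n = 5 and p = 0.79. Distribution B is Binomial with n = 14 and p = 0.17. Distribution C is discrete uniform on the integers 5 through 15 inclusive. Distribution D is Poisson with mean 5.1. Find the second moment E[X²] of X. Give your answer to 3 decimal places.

30.042

For each component E[X²] = Var + (mean)², giving A: 16.432; B: 7.6398; C: 110; D: 31.11.
Overall E[X²] = 0.27·16.432 + 0.28·7.6398 + 0.12·110 + 0.33·31.11 = 30.0421.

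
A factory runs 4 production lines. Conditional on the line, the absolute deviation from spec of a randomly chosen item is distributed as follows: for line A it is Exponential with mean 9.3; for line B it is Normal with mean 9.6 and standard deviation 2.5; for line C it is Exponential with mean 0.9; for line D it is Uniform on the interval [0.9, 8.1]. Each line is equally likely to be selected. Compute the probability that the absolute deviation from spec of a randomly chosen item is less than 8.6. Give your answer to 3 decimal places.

0.737

Conditional on each line, P(X < 8.6): A: 0.603362; B: 0.344578; C: 0.999929; D: 1.
By total probability, P(X < 8.6) = 0.25·0.603362 + 0.25·0.344578 + 0.25·0.999929 + 0.25·1 = 0.736967.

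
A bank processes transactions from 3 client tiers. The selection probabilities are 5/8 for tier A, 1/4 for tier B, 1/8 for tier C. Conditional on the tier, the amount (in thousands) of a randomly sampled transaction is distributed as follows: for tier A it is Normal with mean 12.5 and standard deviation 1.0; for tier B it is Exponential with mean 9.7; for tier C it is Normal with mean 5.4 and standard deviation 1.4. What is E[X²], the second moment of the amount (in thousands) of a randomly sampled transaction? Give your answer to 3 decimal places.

For each component E[X²] = Var + (mean)², giving A: 157.25; B: 188.18; C: 31.12.
Overall E[X²] = 0.625·157.25 + 0.25·188.18 + 0.125·31.12 = 149.216.

149.216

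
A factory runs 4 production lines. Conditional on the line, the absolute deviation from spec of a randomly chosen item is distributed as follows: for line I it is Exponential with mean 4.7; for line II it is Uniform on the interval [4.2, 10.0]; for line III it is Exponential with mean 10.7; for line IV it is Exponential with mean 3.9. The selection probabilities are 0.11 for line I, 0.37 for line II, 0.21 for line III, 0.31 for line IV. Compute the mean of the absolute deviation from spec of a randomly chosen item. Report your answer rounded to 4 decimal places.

6.6000

Component means — I: 4.7; II: 7.1; III: 10.7; IV: 3.9.
E[X] = 0.11·4.7 + 0.37·7.1 + 0.21·10.7 + 0.31·3.9 = 6.6.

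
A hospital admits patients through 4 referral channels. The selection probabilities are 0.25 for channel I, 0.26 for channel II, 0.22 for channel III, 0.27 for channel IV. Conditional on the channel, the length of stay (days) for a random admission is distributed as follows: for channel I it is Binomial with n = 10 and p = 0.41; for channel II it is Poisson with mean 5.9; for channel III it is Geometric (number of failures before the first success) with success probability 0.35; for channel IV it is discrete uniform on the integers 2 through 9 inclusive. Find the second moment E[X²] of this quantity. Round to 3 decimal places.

For each component E[X²] = Var + (mean)², giving I: 19.229; II: 40.71; III: 8.7551; IV: 35.5.
Overall E[X²] = 0.25·19.229 + 0.26·40.71 + 0.22·8.7551 + 0.27·35.5 = 26.903.

26.903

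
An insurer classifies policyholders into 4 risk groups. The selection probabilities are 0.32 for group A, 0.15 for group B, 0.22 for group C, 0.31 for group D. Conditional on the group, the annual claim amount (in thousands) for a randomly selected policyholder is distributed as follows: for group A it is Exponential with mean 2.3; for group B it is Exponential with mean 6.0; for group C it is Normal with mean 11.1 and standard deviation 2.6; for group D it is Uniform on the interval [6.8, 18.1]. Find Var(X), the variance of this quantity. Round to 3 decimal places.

31.125

Per component, A: μ=2.3, E[X²]=10.58; B: μ=6, E[X²]=72; C: μ=11.1, E[X²]=129.97; D: μ=12.45, E[X²]=165.643.
E[X] = 0.32·2.3 + 0.15·6 + 0.22·11.1 + 0.31·12.45 = 7.9375.
E[X²] = 0.32·10.58 + 0.15·72 + 0.22·129.97 + 0.31·165.643 = 94.1284.
Var(X) = E[X²] − (E[X])² = 94.1284 − 63.0039 = 31.1245.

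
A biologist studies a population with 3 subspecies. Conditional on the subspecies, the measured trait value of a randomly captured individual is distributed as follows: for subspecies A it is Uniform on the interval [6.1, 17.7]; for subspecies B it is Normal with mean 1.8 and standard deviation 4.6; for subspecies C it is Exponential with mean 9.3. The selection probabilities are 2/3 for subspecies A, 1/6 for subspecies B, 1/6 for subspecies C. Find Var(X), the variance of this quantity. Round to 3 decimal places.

39.065

Per component, A: μ=11.9, E[X²]=152.823; B: μ=1.8, E[X²]=24.4; C: μ=9.3, E[X²]=172.98.
E[X] = 0.666667·11.9 + 0.166667·1.8 + 0.166667·9.3 = 9.78333.
E[X²] = 0.666667·152.823 + 0.166667·24.4 + 0.166667·172.98 = 134.779.
Var(X) = E[X²] − (E[X])² = 134.779 − 95.7136 = 39.0653.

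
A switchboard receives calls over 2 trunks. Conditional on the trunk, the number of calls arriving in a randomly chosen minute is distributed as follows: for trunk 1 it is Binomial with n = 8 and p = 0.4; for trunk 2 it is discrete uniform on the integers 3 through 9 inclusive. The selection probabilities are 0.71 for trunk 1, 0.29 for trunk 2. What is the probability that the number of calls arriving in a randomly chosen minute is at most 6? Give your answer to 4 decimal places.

Conditional on each trunk, P(X ≤ 6): 1: 0.99148; 2: 0.571429.
By total probability, P(X ≤ 6) = 0.71·0.99148 + 0.29·0.571429 = 0.869665.

0.8697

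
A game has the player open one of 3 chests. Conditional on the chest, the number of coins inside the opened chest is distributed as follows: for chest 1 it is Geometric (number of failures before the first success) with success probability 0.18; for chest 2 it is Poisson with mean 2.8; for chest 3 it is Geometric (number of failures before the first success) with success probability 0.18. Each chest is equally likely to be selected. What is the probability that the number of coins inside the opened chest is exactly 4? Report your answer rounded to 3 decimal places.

0.106

Conditional on each chest, P(X = 4): 1: 0.0813819; 2: 0.155739; 3: 0.0813819.
By total probability, P(X = 4) = 0.333333·0.0813819 + 0.333333·0.155739 + 0.333333·0.0813819 = 0.106167.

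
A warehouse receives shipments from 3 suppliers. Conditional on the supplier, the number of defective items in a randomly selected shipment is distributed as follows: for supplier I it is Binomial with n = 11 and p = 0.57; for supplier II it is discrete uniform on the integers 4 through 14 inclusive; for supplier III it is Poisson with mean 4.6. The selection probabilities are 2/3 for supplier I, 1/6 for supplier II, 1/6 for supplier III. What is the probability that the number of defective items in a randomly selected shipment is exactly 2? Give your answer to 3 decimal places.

0.024

Conditional on each supplier, P(X = 2): I: 0.00898108; II: 0; III: 0.106348.
By total probability, P(X = 2) = 0.666667·0.00898108 + 0.166667·0 + 0.166667·0.106348 = 0.0237121.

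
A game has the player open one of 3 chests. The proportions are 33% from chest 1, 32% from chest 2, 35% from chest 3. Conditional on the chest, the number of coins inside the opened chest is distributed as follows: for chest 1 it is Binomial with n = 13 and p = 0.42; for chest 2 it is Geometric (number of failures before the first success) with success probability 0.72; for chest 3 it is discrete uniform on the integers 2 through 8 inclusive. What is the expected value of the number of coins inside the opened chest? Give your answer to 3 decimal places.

Component means — 1: 5.46; 2: 0.388889; 3: 5.
E[X] = 0.33·5.46 + 0.32·0.388889 + 0.35·5 = 3.67624.

3.676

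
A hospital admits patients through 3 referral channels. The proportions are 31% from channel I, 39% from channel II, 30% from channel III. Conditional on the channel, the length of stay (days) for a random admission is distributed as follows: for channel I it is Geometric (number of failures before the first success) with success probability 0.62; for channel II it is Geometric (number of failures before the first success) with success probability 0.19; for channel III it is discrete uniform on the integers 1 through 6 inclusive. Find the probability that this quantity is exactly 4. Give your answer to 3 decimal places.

0.086

Conditional on each channel, P(X = 4): I: 0.0129278; II: 0.0817888; III: 0.166667.
By total probability, P(X = 4) = 0.31·0.0129278 + 0.39·0.0817888 + 0.3·0.166667 = 0.0859053.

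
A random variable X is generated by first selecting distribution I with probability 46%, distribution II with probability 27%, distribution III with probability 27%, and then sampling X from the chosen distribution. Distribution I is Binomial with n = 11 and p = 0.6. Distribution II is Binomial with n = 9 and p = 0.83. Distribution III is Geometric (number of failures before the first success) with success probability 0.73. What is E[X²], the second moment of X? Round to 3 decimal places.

36.835

For each component E[X²] = Var + (mean)², giving I: 46.2; II: 57.0708; III: 0.64346.
Overall E[X²] = 0.46·46.2 + 0.27·57.0708 + 0.27·0.64346 = 36.8349.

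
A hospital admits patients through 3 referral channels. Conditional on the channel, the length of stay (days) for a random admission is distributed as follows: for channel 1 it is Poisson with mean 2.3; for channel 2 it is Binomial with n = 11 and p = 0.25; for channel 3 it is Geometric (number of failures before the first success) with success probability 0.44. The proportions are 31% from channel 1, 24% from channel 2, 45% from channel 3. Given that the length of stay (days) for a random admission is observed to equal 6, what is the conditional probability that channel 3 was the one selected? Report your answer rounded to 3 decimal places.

0.323

Likelihoods P(X=6 | ·): 1: 0.0206138; 2: 0.0267663; 3: 0.01357.
Posterior ∝ prior × likelihood. Numerator for 3: 0.45·0.01357 = 0.00610651.
Normalizing constant: 0.31·0.0206138 + 0.24·0.0267663 + 0.45·0.01357 = 0.0189207.
P(3 | observation) = 0.00610651 / 0.0189207 = 0.322743.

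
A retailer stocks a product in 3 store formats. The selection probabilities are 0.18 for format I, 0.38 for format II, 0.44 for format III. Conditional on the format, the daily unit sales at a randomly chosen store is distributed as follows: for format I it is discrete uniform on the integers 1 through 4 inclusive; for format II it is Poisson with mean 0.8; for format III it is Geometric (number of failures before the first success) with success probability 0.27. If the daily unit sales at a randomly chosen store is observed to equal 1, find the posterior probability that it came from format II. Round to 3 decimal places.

Likelihoods P(X=1 | ·): I: 0.25; II: 0.359463; III: 0.1971.
Posterior ∝ prior × likelihood. Numerator for II: 0.38·0.359463 = 0.136596.
Normalizing constant: 0.18·0.25 + 0.38·0.359463 + 0.44·0.1971 = 0.26832.
P(II | observation) = 0.136596 / 0.26832 = 0.509079.

0.509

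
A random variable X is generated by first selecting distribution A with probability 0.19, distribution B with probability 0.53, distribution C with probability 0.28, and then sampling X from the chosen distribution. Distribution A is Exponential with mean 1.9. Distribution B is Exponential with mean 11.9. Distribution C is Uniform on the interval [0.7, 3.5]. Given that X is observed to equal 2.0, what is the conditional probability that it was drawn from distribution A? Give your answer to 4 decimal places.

Likelihoods f(2.0 | ·): A: 0.183694; B: 0.0710334; C: 0.357143.
Posterior ∝ prior × likelihood. Numerator for A: 0.19·0.183694 = 0.0349018.
Normalizing constant: 0.19·0.183694 + 0.53·0.0710334 + 0.28·0.357143 = 0.172549.
P(A | observation) = 0.0349018 / 0.172549 = 0.202271.

0.2023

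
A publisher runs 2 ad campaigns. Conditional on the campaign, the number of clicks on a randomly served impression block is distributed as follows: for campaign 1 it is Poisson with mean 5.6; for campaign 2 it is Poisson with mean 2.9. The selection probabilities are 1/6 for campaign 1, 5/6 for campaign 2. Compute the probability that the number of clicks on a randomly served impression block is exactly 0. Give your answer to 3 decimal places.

0.046

Conditional on each campaign, P(X = 0): 1: 0.00369786; 2: 0.0550232.
By total probability, P(X = 0) = 0.166667·0.00369786 + 0.833333·0.0550232 = 0.046469.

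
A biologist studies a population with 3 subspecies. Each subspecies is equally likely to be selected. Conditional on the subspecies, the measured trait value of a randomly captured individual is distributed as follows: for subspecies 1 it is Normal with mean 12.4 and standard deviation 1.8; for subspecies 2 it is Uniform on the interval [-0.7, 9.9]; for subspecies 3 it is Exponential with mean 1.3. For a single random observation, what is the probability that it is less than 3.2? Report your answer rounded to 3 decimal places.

0.428

Conditional on each subspecies, P(X < 3.2): 1: 1.60135e-07; 2: 0.367925; 3: 0.914696.
By total probability, P(X < 3.2) = 0.333333·1.60135e-07 + 0.333333·0.367925 + 0.333333·0.914696 = 0.42754.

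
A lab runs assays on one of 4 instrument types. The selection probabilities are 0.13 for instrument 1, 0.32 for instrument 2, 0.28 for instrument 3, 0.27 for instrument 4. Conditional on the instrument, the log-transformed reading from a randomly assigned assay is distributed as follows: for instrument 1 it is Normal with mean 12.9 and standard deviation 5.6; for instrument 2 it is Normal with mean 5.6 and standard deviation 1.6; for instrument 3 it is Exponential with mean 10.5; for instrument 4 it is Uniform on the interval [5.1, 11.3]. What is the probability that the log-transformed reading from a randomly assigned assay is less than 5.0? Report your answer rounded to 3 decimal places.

0.230

Conditional on each instrument, P(X < 5.0): 1: 0.0791644; 2: 0.35383; 3: 0.378855; 4: 0.
By total probability, P(X < 5.0) = 0.13·0.0791644 + 0.32·0.35383 + 0.28·0.378855 + 0.27·0 = 0.229596.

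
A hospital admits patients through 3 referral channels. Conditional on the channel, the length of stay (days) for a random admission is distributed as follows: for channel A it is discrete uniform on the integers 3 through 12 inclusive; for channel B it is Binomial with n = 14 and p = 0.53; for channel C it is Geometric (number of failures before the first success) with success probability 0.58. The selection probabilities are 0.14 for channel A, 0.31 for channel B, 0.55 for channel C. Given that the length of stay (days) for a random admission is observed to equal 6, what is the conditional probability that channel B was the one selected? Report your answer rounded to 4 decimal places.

Likelihoods P(X=6 | ·): A: 0.1; B: 0.158487; C: 0.00318364.
Posterior ∝ prior × likelihood. Numerator for B: 0.31·0.158487 = 0.0491309.
Normalizing constant: 0.14·0.1 + 0.31·0.158487 + 0.55·0.00318364 = 0.0648819.
P(B | observation) = 0.0491309 / 0.0648819 = 0.757236.

0.7572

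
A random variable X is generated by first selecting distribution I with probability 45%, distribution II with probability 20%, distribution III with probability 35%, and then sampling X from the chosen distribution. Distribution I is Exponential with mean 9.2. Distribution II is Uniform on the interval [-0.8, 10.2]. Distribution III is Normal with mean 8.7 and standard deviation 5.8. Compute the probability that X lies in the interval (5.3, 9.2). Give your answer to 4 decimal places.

Conditional on each component, P(5.3 < X < 9.2): I: 0.194214; II: 0.354545; III: 0.255481.
By total probability, P(5.3 < X < 9.2) = 0.45·0.194214 + 0.2·0.354545 + 0.35·0.255481 = 0.247724.

0.2477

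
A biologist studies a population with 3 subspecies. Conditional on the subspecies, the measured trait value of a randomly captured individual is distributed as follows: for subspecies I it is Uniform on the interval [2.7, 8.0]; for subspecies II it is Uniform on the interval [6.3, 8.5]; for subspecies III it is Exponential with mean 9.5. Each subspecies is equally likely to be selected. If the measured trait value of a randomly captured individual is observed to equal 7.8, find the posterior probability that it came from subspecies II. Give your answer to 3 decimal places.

Likelihoods f(7.8 | ·): I: 0.188679; II: 0.454545; III: 0.0463125.
Posterior ∝ prior × likelihood. Numerator for II: 0.333333·0.454545 = 0.151515.
Normalizing constant: 0.333333·0.188679 + 0.333333·0.454545 + 0.333333·0.0463125 = 0.229846.
P(II | observation) = 0.151515 / 0.229846 = 0.659204.

0.659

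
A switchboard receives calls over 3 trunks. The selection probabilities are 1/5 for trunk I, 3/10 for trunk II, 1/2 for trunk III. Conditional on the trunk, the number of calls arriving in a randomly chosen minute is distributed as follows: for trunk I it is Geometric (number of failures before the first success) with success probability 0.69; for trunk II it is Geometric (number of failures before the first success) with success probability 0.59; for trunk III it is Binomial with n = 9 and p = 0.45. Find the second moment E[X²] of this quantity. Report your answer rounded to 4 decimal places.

9.9838

For each component E[X²] = Var + (mean)², giving I: 0.852972; II: 1.66073; III: 18.63.
Overall E[X²] = 0.2·0.852972 + 0.3·1.66073 + 0.5·18.63 = 9.98381.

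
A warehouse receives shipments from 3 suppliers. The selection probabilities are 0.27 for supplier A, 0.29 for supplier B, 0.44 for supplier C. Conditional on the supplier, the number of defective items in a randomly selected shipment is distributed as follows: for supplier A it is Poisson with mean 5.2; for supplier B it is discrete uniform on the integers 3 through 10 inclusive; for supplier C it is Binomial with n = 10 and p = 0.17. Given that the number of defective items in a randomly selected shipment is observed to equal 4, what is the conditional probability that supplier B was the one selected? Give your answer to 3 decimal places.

Likelihoods P(X=4 | ·): A: 0.168063; B: 0.125; C: 0.0573434.
Posterior ∝ prior × likelihood. Numerator for B: 0.29·0.125 = 0.03625.
Normalizing constant: 0.27·0.168063 + 0.29·0.125 + 0.44·0.0573434 = 0.106858.
P(B | observation) = 0.03625 / 0.106858 = 0.339235.

0.339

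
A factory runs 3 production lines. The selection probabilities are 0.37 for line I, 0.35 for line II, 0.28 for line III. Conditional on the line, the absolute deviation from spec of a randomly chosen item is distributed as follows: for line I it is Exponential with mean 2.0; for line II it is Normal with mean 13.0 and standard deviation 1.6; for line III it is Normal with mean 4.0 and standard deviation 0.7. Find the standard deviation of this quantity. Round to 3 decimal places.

5.151

Per component, I: μ=2, E[X²]=8; II: μ=13, E[X²]=171.56; III: μ=4, E[X²]=16.49.
E[X] = 0.37·2 + 0.35·13 + 0.28·4 = 6.41.
E[X²] = 0.37·8 + 0.35·171.56 + 0.28·16.49 = 67.6232.
Var(X) = E[X²] − (E[X])² = 67.6232 − 41.0881 = 26.5351.
SD(X) = √26.5351 = 5.15122.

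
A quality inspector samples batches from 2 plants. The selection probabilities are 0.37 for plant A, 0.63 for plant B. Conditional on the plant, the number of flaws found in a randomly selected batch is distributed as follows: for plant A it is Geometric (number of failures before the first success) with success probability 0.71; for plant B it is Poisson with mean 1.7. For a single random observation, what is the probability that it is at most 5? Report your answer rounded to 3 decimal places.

Conditional on each plant, P(X ≤ 5): A: 0.999405; B: 0.992001.
By total probability, P(X ≤ 5) = 0.37·0.999405 + 0.63·0.992001 = 0.99474.

0.995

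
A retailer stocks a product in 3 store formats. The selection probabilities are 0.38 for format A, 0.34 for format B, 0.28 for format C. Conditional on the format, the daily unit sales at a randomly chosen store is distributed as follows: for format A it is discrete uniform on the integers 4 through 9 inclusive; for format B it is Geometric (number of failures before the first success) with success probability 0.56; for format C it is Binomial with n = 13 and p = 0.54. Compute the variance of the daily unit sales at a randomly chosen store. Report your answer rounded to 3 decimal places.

Per component, A: μ=6.5, E[X²]=45.1667; B: μ=0.785714, E[X²]=2.02041; C: μ=7.02, E[X²]=52.5096.
E[X] = 0.38·6.5 + 0.34·0.785714 + 0.28·7.02 = 4.70274.
E[X²] = 0.38·45.1667 + 0.34·2.02041 + 0.28·52.5096 = 32.553.
Var(X) = E[X²] − (E[X])² = 32.553 − 22.1158 = 10.4372.

10.437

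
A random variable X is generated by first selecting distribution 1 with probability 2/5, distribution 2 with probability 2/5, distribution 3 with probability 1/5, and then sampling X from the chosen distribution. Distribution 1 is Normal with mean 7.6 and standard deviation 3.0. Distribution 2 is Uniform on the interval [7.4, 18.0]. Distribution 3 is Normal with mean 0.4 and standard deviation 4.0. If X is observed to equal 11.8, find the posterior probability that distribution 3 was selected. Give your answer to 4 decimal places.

Likelihoods f(11.8 | ·): 1: 0.0499092; 2: 0.0943396; 3: 0.00171819.
Posterior ∝ prior × likelihood. Numerator for 3: 0.2·0.00171819 = 0.000343638.
Normalizing constant: 0.4·0.0499092 + 0.4·0.0943396 + 0.2·0.00171819 = 0.0580431.
P(3 | observation) = 0.000343638 / 0.0580431 = 0.00592039.

0.0059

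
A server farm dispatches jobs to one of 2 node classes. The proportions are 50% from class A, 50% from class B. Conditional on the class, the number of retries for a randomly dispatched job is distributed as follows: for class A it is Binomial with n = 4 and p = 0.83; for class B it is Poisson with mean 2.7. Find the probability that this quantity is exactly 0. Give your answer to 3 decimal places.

0.034

Conditional on each class, P(X = 0): A: 0.00083521; B: 0.0672055.
By total probability, P(X = 0) = 0.5·0.00083521 + 0.5·0.0672055 = 0.0340204.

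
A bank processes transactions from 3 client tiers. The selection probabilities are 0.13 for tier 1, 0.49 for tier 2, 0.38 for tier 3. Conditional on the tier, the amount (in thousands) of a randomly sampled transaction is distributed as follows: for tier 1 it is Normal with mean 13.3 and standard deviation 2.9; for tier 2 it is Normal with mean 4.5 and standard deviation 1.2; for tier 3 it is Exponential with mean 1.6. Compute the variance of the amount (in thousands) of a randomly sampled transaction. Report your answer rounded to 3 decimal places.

Per component, 1: μ=13.3, E[X²]=185.3; 2: μ=4.5, E[X²]=21.69; 3: μ=1.6, E[X²]=5.12.
E[X] = 0.13·13.3 + 0.49·4.5 + 0.38·1.6 = 4.542.
E[X²] = 0.13·185.3 + 0.49·21.69 + 0.38·5.12 = 36.6627.
Var(X) = E[X²] − (E[X])² = 36.6627 − 20.6298 = 16.0329.

16.033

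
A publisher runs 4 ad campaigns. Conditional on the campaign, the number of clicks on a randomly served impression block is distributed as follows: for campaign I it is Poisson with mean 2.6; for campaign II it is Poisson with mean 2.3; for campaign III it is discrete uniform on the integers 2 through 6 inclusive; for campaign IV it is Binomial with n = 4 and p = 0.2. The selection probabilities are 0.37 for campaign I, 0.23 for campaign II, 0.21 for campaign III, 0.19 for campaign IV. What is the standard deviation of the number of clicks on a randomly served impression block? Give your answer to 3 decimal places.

1.751

Per component, I: μ=2.6, E[X²]=9.36; II: μ=2.3, E[X²]=7.59; III: μ=4, E[X²]=18; IV: μ=0.8, E[X²]=1.28.
E[X] = 0.37·2.6 + 0.23·2.3 + 0.21·4 + 0.19·0.8 = 2.483.
E[X²] = 0.37·9.36 + 0.23·7.59 + 0.21·18 + 0.19·1.28 = 9.2321.
Var(X) = E[X²] − (E[X])² = 9.2321 − 6.16529 = 3.06681.
SD(X) = √3.06681 = 1.75123.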